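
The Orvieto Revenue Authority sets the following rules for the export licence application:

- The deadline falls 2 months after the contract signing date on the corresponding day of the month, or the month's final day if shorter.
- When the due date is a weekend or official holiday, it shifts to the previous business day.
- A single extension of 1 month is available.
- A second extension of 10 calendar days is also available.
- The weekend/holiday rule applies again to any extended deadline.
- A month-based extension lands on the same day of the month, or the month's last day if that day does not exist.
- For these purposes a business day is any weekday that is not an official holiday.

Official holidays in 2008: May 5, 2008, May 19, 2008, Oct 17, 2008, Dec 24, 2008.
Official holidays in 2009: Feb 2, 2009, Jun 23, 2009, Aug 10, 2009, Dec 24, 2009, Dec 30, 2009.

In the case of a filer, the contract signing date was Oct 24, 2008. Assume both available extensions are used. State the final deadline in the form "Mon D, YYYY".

Jan 30, 2009

2 months after Oct 24, 2008, on the same day of the month, is Dec 24, 2008.
Because Dec 24, 2008 is a listed holiday, the deadline becomes Dec 23, 2008 (Tuesday).
Applying the 1 month extension: 1 month after Dec 23, 2008 is Jan 23, 2009.
Jan 23, 2009 (Friday) is already a business day.
With the 10-day extension, Jan 23, 2009 becomes Feb 2, 2009.
Feb 2, 2009 falls on a listed holiday. Rolling to the preceding business day gives Jan 30, 2009, a Friday.
Deadline: Jan 30, 2009.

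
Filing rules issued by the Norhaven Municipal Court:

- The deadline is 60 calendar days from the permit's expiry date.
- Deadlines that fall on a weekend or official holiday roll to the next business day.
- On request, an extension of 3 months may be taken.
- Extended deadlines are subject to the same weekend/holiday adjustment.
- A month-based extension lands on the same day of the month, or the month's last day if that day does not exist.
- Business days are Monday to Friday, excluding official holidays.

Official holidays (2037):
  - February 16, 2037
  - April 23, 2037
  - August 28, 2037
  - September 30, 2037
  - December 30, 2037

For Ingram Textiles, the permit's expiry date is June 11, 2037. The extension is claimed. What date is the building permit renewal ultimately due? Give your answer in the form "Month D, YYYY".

60 calendar days after June 11, 2037 is August 10, 2037.
August 10, 2037 (Monday) is already a business day.
Add 3 months to August 10, 2037: November 10, 2037.
November 10, 2037 is a Tuesday and not a listed holiday, so it stands.
Final deadline: November 10, 2037.

November 10, 2037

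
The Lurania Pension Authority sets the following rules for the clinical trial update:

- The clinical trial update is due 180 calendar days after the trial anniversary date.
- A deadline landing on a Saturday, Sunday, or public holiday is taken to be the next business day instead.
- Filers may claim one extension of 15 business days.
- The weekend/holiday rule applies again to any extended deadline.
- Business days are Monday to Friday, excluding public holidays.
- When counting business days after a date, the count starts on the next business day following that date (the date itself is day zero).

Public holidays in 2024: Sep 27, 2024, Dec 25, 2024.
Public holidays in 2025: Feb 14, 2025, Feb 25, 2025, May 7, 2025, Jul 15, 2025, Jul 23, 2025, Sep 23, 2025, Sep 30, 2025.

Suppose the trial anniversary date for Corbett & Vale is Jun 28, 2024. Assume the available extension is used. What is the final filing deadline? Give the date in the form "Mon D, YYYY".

Jan 16, 2025

Adding 180 calendar days to Jun 28, 2024 gives Dec 25, 2024.
Dec 25, 2024 is a listed holiday, so it moves to the next business day, Dec 26, 2024 (Thursday).
The 15-business-day extension runs from Dec 26, 2024 to Jan 16, 2025.
Since Jan 16, 2025 is a Thursday and not a holiday, the date is unchanged.
So the filing is due Jan 16, 2025.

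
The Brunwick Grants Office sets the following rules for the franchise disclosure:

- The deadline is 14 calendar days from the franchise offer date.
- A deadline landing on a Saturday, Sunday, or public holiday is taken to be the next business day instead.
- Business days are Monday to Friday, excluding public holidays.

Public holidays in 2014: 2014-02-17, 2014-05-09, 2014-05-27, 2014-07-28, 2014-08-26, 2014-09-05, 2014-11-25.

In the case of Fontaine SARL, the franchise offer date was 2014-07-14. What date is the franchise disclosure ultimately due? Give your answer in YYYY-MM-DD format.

2014-07-29

Trigger date 2014-07-14 + 14 calendar days = 2014-07-28.
Because 2014-07-28 is a listed holiday, the deadline becomes 2014-07-29 (Tuesday).
The final due date is 2014-07-29.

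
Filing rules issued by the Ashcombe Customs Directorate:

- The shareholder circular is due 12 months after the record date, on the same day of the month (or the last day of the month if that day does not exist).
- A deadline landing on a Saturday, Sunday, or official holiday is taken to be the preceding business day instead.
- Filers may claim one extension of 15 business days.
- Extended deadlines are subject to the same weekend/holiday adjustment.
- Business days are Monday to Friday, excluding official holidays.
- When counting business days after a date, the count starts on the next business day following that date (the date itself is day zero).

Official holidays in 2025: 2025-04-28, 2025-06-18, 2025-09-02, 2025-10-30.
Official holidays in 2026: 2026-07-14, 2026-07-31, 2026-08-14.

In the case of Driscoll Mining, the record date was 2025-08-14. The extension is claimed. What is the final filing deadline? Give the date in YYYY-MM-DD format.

12 months after 2025-08-14, on the same day of the month, is 2026-08-14.
Because 2026-08-14 is a listed holiday, the deadline becomes 2026-08-13 (Thursday).
Applying the 15-business-day extension: 15 business days after 2026-08-13 is 2026-09-04.
2026-09-04 falls on a Friday, which is a business day, so no adjustment is needed.
Deadline: 2026-09-04.

2026-09-04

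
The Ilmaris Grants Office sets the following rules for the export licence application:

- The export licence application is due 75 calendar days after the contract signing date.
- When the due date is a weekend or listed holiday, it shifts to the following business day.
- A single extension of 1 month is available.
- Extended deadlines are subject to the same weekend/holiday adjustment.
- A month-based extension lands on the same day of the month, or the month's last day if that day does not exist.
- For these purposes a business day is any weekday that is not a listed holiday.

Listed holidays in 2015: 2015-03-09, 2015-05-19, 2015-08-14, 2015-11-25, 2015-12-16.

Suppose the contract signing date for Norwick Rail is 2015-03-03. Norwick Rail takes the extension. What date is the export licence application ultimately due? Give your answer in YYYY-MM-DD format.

Trigger date 2015-03-03 + 75 calendar days = 2015-05-17.
2015-05-17 is a Sunday, so it moves to the next business day, 2015-05-18 (Monday).
The 1 month extension carries 2015-05-18 to 2015-06-18.
2015-06-18 falls on a Thursday, which is a business day, so no adjustment is needed.
Final deadline: 2015-06-18.

2015-06-18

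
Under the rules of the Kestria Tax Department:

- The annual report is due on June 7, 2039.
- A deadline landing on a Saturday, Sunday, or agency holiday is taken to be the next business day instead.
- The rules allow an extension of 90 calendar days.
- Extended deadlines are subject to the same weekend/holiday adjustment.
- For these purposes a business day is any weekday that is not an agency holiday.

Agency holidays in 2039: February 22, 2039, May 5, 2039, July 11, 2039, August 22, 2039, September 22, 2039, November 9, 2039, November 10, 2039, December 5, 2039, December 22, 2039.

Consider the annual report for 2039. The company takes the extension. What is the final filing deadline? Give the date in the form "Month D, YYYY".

September 5, 2039

The stated deadline is June 7, 2039.
June 7, 2039 (Tuesday) is already a business day.
The 90-calendar-day extension moves the deadline from June 7, 2039 to September 5, 2039.
September 5, 2039 is a Monday and not a listed holiday, so it stands.
So the filing is due September 5, 2039.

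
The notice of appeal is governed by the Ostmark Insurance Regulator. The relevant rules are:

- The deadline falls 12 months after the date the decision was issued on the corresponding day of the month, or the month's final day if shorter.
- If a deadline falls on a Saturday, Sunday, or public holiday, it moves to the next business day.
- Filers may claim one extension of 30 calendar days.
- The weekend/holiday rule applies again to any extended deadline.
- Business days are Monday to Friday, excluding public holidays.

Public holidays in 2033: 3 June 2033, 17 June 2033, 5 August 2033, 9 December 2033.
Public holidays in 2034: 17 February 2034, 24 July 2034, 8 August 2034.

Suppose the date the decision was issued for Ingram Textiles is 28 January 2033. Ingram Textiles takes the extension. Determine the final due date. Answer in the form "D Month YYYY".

1 March 2034

12 months after 28 January 2033, on the same day of the month, is 28 January 2034.
28 January 2034 is a Saturday, so it moves to the next business day, 30 January 2034 (Monday).
The 30-calendar-day extension moves the deadline from 30 January 2034 to 1 March 2034.
Since 1 March 2034 is a Wednesday and not a holiday, the date is unchanged.
Final deadline: 1 March 2034.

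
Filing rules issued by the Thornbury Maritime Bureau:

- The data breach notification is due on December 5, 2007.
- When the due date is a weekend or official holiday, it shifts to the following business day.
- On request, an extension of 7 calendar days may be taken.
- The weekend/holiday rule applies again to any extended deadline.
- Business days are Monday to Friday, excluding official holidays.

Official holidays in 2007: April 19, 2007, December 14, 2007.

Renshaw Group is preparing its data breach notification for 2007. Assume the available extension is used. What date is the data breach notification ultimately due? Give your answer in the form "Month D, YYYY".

December 12, 2007

The stated deadline is December 5, 2007.
December 5, 2007 falls on a Wednesday, which is a business day, so no adjustment is needed.
Add the 7 calendar-day extension to December 5, 2007: December 12, 2007.
December 12, 2007 falls on a Wednesday, which is a business day, so no adjustment is needed.
Deadline: December 12, 2007.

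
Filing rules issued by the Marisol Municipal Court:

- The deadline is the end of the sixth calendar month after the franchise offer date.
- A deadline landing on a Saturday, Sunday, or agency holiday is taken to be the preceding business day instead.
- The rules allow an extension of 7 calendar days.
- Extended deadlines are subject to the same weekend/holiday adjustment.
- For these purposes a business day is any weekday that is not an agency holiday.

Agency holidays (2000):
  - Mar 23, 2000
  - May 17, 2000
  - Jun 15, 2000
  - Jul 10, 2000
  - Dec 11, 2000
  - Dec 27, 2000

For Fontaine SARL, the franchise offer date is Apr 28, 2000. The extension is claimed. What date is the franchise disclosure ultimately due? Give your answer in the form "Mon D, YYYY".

Nov 7, 2000

6 months after Apr 28, 2000 falls in October 2000; the last day of that month is Oct 31, 2000.
Oct 31, 2000 falls on a Tuesday, which is a business day, so no adjustment is needed.
Applying the 7-calendar-day extension: Oct 31, 2000 + 7 days = Nov 7, 2000.
Nov 7, 2000 (Tuesday) is already a business day.
The final due date is Nov 7, 2000.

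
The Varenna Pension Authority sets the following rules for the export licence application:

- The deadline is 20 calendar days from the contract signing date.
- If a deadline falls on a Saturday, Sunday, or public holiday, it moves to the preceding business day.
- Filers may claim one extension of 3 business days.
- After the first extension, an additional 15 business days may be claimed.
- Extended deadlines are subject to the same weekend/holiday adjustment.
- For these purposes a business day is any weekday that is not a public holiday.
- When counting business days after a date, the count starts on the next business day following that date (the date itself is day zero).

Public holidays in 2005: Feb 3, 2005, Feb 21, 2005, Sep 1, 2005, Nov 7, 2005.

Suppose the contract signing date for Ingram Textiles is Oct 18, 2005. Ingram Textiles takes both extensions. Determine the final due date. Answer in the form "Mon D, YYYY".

From Oct 18, 2005, 20 calendar days later is Nov 7, 2005.
Because Nov 7, 2005 is a listed holiday, the deadline becomes Nov 4, 2005 (Friday).
The 3-business-day extension runs from Nov 4, 2005 to Nov 10, 2005.
Nov 10, 2005 falls on a Thursday, which is a business day, so no adjustment is needed.
The 15-business-day extension runs from Nov 10, 2005 to Dec 1, 2005.
Dec 1, 2005 is a Thursday and not a listed holiday, so it stands.
Final deadline: Dec 1, 2005.

Dec 1, 2005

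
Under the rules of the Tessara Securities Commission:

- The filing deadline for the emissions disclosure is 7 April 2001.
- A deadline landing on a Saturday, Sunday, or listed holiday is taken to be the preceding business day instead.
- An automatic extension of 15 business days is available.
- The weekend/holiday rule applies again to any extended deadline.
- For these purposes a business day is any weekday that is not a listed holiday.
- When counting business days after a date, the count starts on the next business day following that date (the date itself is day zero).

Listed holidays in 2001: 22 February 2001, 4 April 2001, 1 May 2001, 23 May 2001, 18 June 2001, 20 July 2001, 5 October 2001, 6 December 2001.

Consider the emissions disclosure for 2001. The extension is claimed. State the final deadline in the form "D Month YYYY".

The stated deadline is 7 April 2001.
7 April 2001 is a Saturday; the preceding business day is 6 April 2001 (Friday).
Applying the 15-business-day extension: 15 business days after 6 April 2001 is 27 April 2001.
27 April 2001 (Friday) is already a business day.
The final due date is 27 April 2001.

27 April 2001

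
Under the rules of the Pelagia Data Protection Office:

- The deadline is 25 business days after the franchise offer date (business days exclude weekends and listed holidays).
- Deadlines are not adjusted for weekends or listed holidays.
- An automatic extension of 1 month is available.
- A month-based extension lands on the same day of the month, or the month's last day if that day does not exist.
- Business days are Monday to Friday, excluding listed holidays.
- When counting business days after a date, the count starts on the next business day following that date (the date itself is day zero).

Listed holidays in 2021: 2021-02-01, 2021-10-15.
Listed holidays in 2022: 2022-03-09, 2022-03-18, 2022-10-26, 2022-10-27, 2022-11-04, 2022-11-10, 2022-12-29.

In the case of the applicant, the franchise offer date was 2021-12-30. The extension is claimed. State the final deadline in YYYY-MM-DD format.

Starting the day after 2021-12-30 and counting 25 business days lands on 2022-02-03.
2022-02-03 is a Thursday; no weekend or holiday adjustment applies.
Applying the 1 month extension: 1 month after 2022-02-03 is 2022-03-03.
2022-03-03 is a Thursday; no weekend or holiday adjustment applies.
The final due date is 2022-03-03.

2022-03-03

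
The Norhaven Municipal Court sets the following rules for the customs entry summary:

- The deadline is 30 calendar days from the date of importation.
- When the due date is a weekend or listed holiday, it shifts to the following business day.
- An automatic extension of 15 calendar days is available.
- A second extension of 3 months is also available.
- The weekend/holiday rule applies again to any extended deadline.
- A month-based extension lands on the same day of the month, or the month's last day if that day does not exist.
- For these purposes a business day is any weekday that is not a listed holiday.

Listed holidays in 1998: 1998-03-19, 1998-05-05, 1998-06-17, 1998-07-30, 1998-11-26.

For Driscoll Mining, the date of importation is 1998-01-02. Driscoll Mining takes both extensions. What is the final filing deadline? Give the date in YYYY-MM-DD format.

From 1998-01-02, 30 calendar days later is 1998-02-01.
Because 1998-02-01 is a Sunday, the deadline becomes 1998-02-02 (Monday).
The 15-calendar-day extension moves the deadline from 1998-02-02 to 1998-02-17.
Since 1998-02-17 is a Tuesday and not a holiday, the date is unchanged.
Applying the 3 months extension: 3 months after 1998-02-17 is 1998-05-17.
1998-05-17 is a Sunday; the next business day is 1998-05-18 (Monday).
So the filing is due 1998-05-18.

1998-05-18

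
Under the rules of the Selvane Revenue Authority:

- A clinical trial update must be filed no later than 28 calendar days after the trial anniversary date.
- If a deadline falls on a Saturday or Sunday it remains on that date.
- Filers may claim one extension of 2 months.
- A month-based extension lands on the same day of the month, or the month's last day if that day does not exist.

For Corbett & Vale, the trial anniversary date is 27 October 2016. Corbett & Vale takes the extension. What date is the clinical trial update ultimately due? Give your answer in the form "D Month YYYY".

Trigger date 27 October 2016 + 28 calendar days = 24 November 2016.
24 November 2016 is a Thursday; no weekend or holiday adjustment applies.
Applying the 2 months extension: 2 months after 24 November 2016 is 24 January 2017.
24 January 2017 falls on a Tuesday. The rules make no weekend/holiday allowance, so it remains 24 January 2017.
Final deadline: 24 January 2017.

24 January 2017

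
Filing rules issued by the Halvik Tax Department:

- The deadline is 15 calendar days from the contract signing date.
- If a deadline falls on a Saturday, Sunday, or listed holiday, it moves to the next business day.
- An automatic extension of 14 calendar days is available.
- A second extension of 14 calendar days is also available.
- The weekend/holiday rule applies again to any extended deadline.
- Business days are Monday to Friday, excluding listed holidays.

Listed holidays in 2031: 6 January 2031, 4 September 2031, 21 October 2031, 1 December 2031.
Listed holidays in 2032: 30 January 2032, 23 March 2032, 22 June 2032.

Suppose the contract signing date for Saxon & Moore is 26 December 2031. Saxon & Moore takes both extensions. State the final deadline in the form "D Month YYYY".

From 26 December 2031, 15 calendar days later is 10 January 2032.
Because 10 January 2032 is a Saturday, the deadline becomes 12 January 2032 (Monday).
Add the 14 calendar-day extension to 12 January 2032: 26 January 2032.
26 January 2032 falls on a Monday, which is a business day, so no adjustment is needed.
Applying the 14-calendar-day extension: 26 January 2032 + 14 days = 9 February 2032.
Since 9 February 2032 is a Monday and not a holiday, the date is unchanged.
So the filing is due 9 February 2032.

9 February 2032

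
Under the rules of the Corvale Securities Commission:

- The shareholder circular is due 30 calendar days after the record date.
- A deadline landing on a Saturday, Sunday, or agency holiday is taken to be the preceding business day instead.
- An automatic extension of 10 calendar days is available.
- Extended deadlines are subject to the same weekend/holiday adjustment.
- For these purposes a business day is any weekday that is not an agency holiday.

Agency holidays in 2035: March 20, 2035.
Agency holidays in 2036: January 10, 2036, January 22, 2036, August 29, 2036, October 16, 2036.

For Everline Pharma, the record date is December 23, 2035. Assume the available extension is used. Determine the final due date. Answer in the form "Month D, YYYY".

January 31, 2036

Trigger date December 23, 2035 + 30 calendar days = January 22, 2036.
January 22, 2036 is a listed holiday; the preceding business day is January 21, 2036 (Monday).
Applying the 10-calendar-day extension: January 21, 2036 + 10 days = January 31, 2036.
Since January 31, 2036 is a Thursday and not a holiday, the date is unchanged.
Final deadline: January 31, 2036.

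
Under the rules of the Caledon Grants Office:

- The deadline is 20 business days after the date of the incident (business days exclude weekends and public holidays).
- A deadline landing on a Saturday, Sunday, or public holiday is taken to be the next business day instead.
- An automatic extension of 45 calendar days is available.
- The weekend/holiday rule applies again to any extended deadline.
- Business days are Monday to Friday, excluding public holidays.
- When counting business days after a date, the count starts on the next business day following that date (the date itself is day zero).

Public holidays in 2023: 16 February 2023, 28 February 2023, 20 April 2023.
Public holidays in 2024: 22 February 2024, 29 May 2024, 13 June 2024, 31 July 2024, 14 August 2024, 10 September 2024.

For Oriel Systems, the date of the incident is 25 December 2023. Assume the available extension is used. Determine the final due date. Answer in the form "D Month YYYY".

7 March 2024

20 business days after 25 December 2023, excluding weekends and holidays, is 22 January 2024.
22 January 2024 falls on a Monday, which is a business day, so no adjustment is needed.
Applying the 45-calendar-day extension: 22 January 2024 + 45 days = 7 March 2024.
7 March 2024 falls on a Thursday, which is a business day, so no adjustment is needed.
The final due date is 7 March 2024.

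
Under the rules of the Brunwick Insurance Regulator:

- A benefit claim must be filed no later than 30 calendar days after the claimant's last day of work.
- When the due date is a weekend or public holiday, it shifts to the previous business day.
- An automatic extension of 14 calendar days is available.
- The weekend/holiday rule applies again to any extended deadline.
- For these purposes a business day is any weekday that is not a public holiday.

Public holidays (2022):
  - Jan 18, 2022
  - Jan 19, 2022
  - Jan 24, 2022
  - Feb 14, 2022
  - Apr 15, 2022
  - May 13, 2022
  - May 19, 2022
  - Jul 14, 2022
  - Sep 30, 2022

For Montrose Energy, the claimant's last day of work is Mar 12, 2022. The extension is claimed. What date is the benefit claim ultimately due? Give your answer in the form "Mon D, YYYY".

Adding 30 calendar days to Mar 12, 2022 gives Apr 11, 2022.
Apr 11, 2022 is a Monday and not a listed holiday, so it stands.
Applying the 14-calendar-day extension: Apr 11, 2022 + 14 days = Apr 25, 2022.
Apr 25, 2022 (Monday) is already a business day.
So the filing is due Apr 25, 2022.

Apr 25, 2022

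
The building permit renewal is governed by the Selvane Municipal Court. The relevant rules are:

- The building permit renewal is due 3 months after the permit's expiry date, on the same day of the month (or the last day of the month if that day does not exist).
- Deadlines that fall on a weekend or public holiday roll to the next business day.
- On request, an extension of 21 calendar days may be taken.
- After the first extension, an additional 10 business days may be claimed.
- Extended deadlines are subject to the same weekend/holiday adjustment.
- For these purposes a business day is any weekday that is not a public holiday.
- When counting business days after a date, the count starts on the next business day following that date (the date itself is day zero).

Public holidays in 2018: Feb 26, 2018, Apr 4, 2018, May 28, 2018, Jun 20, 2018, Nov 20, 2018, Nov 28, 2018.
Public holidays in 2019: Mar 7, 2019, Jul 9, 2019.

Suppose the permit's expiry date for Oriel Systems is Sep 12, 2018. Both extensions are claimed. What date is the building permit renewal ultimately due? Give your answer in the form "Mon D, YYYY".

Jan 16, 2019

3 months after Sep 12, 2018, on the same day of the month, is Dec 12, 2018.
Dec 12, 2018 falls on a Wednesday, which is a business day, so no adjustment is needed.
The 21-calendar-day extension moves the deadline from Dec 12, 2018 to Jan 2, 2019.
Jan 2, 2019 is a Wednesday and not a listed holiday, so it stands.
Counting 10 further business days from Jan 2, 2019 reaches Jan 16, 2019.
Jan 16, 2019 falls on a Wednesday, which is a business day, so no adjustment is needed.
Final deadline: Jan 16, 2019.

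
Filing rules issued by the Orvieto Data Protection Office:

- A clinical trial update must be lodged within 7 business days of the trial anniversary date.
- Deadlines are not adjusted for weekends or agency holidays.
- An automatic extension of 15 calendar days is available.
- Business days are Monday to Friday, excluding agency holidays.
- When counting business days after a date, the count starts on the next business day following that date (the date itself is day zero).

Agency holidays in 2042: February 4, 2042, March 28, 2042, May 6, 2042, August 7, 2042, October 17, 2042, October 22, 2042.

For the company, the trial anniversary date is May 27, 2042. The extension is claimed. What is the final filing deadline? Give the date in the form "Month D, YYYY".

Counting 7 business days after May 27, 2042 (skipping weekends and listed holidays) reaches June 5, 2042.
June 5, 2042 falls on a Thursday. The rules make no weekend/holiday allowance, so it remains June 5, 2042.
With the 15-day extension, June 5, 2042 becomes June 20, 2042.
June 20, 2042 falls on a Friday. The rules make no weekend/holiday allowance, so it remains June 20, 2042.
Deadline: June 20, 2042.

June 20, 2042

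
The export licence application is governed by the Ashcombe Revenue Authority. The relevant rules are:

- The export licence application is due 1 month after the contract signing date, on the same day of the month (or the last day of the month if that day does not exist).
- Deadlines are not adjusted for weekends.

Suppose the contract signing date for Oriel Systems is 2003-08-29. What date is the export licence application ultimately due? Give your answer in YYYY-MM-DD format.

2003-09-29

1 month after 2003-08-29, on the same day of the month, is 2003-09-29.
2003-09-29 is a Monday; no weekend or holiday adjustment applies.
Final deadline: 2003-09-29.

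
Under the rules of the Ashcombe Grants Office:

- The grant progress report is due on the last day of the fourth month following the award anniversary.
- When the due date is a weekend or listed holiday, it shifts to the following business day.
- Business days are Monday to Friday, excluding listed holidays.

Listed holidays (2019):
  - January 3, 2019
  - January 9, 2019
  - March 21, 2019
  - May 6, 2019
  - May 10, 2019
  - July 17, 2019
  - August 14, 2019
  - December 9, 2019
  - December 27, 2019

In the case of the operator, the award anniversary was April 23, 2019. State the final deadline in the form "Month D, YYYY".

September 2, 2019

4 months after April 23, 2019 falls in August 2019; the last day of that month is August 31, 2019.
August 31, 2019 is a Saturday, so it moves to the next business day, September 2, 2019 (Monday).
The final due date is September 2, 2019.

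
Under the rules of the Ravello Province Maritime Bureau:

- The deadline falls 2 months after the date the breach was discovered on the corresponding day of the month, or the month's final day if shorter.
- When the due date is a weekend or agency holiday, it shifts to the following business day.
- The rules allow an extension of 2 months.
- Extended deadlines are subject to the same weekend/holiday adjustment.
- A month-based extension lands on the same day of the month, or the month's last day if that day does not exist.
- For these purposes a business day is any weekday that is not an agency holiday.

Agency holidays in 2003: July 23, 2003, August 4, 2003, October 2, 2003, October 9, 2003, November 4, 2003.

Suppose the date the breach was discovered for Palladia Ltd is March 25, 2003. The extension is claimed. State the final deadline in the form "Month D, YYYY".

July 28, 2003

2 months after March 25, 2003, on the same day of the month, is May 25, 2003.
May 25, 2003 is a Sunday; the next business day is May 26, 2003 (Monday).
Add 2 months to May 26, 2003: July 26, 2003.
July 26, 2003 falls on a Saturday. Rolling to the next business day gives July 28, 2003, a Monday.
Deadline: July 28, 2003.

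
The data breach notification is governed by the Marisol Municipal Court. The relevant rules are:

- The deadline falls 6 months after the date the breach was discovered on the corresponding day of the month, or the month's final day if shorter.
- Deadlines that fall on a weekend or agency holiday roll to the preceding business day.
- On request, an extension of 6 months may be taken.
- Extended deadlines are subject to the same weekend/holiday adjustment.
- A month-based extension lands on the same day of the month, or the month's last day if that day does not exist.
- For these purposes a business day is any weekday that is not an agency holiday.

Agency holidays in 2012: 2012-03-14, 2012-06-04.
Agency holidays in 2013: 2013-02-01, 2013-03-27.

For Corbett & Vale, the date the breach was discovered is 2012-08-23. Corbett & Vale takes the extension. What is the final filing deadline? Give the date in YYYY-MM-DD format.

Moving 6 months forward from 2012-08-23 on the corresponding day gives 2013-02-23.
2013-02-23 falls on a Saturday. Rolling to the preceding business day gives 2013-02-22, a Friday.
Applying the 6 months extension: 6 months after 2013-02-22 is 2013-08-22.
2013-08-22 falls on a Thursday, which is a business day, so no adjustment is needed.
So the filing is due 2013-08-22.

2013-08-22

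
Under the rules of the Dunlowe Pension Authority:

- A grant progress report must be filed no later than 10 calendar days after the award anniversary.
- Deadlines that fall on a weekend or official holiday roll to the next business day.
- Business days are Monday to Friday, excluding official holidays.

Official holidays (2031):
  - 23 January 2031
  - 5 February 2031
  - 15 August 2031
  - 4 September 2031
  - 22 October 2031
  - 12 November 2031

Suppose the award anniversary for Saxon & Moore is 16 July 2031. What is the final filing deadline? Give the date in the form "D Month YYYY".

28 July 2031

From 16 July 2031, 10 calendar days later is 26 July 2031.
26 July 2031 is a Saturday; the next business day is 28 July 2031 (Monday).
Final deadline: 28 July 2031.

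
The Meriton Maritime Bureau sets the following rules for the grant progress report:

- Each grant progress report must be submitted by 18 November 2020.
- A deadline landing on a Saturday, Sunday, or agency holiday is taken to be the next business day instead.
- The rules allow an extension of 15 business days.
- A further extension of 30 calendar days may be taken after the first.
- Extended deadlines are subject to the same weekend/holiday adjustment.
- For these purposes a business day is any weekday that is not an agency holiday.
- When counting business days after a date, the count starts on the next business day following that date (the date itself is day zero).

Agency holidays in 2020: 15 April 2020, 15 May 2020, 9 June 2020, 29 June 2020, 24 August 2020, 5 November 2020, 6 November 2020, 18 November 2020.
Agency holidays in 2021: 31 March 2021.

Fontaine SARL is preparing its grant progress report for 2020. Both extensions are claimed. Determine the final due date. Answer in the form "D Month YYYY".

The statutory due date is 18 November 2020.
18 November 2020 is a listed holiday; the next business day is 19 November 2020 (Thursday).
Counting 15 further business days from 19 November 2020 reaches 10 December 2020.
10 December 2020 (Thursday) is already a business day.
The 30-calendar-day extension moves the deadline from 10 December 2020 to 9 January 2021.
9 January 2021 falls on a Saturday. Rolling to the next business day gives 11 January 2021, a Monday.
Deadline: 11 January 2021.

11 January 2021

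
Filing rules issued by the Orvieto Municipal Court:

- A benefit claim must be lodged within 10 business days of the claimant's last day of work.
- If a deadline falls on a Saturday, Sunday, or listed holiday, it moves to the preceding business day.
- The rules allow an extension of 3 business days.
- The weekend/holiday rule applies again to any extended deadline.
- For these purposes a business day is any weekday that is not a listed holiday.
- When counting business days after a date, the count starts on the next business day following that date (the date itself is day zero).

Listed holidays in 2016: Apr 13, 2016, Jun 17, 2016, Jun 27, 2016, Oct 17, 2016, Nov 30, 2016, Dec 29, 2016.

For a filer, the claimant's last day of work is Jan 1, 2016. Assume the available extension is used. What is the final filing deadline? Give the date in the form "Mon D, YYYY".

Counting 10 business days after Jan 1, 2016 (skipping weekends and listed holidays) reaches Jan 15, 2016.
Since Jan 15, 2016 is a Friday and not a holiday, the date is unchanged.
Applying the 3-business-day extension: 3 business days after Jan 15, 2016 is Jan 20, 2016.
Since Jan 20, 2016 is a Wednesday and not a holiday, the date is unchanged.
Final deadline: Jan 20, 2016.

Jan 20, 2016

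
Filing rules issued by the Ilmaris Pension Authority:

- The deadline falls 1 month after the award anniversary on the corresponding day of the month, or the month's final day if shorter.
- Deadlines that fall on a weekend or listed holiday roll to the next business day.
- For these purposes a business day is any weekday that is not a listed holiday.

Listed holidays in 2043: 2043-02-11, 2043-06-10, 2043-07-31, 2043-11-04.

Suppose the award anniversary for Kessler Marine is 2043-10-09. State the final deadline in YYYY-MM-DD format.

1 month after 2043-10-09, on the same day of the month, is 2043-11-09.
Since 2043-11-09 is a Monday and not a holiday, the date is unchanged.
Final deadline: 2043-11-09.

2043-11-09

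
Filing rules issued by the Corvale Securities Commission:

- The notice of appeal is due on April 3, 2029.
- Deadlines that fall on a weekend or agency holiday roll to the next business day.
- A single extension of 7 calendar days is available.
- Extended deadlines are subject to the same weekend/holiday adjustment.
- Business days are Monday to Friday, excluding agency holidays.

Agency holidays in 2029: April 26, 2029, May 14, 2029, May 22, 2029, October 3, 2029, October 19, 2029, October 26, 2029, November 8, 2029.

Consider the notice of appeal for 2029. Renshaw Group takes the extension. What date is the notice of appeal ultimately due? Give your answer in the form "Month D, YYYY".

Start from the fixed due date, April 3, 2029.
Since April 3, 2029 is a Tuesday and not a holiday, the date is unchanged.
The 7-calendar-day extension moves the deadline from April 3, 2029 to April 10, 2029.
April 10, 2029 falls on a Tuesday, which is a business day, so no adjustment is needed.
The final due date is April 10, 2029.

April 10, 2029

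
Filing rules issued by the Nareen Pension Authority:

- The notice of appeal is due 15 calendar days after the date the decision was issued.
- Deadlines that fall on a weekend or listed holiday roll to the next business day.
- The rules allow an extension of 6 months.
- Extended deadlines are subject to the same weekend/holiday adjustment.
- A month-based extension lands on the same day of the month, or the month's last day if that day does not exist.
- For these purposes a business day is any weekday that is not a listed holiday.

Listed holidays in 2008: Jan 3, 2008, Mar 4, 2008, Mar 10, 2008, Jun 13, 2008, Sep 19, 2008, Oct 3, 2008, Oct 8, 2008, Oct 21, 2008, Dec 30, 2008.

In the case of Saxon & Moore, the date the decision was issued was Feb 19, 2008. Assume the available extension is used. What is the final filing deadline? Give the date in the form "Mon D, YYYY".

Trigger date Feb 19, 2008 + 15 calendar days = Mar 5, 2008.
Since Mar 5, 2008 is a Wednesday and not a holiday, the date is unchanged.
Applying the 6 months extension: 6 months after Mar 5, 2008 is Sep 5, 2008.
Sep 5, 2008 (Friday) is already a business day.
The final due date is Sep 5, 2008.

Sep 5, 2008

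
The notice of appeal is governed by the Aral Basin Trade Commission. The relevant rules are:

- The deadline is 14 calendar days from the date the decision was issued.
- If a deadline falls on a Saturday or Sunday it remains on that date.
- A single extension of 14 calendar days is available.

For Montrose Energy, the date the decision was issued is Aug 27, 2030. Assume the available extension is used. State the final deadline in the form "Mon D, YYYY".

Sep 24, 2030

14 calendar days after Aug 27, 2030 is Sep 10, 2030.
No adjustment is made for weekends or holidays, so Sep 10, 2030 stands.
Applying the 14-calendar-day extension: Sep 10, 2030 + 14 days = Sep 24, 2030.
Sep 24, 2030 falls on a Tuesday. The rules make no weekend/holiday allowance, so it remains Sep 24, 2030.
Final deadline: Sep 24, 2030.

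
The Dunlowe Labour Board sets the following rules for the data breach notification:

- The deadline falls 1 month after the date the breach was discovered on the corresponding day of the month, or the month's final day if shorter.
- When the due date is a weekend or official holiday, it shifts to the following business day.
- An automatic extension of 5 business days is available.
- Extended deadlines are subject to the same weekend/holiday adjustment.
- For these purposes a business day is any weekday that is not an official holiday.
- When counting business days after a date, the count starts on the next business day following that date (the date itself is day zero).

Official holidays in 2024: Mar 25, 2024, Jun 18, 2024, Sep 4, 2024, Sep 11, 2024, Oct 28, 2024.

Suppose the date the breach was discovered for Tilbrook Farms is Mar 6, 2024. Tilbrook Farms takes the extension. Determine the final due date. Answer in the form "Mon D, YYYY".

Apr 15, 2024

1 month after Mar 6, 2024, on the same day of the month, is Apr 6, 2024.
Apr 6, 2024 is a Saturday; the next business day is Apr 8, 2024 (Monday).
The 5-business-day extension runs from Apr 8, 2024 to Apr 15, 2024.
Since Apr 15, 2024 is a Monday and not a holiday, the date is unchanged.
Final deadline: Apr 15, 2024.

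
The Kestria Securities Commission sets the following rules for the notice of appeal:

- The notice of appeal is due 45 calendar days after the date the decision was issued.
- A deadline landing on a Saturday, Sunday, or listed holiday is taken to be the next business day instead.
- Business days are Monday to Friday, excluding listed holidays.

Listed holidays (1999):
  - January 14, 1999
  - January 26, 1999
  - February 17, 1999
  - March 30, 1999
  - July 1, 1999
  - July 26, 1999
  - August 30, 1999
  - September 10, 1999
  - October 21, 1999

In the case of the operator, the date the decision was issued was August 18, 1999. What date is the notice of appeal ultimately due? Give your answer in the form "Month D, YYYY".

45 calendar days after August 18, 1999 is October 2, 1999.
October 2, 1999 is a Saturday; the next business day is October 4, 1999 (Monday).
So the filing is due October 4, 1999.

October 4, 1999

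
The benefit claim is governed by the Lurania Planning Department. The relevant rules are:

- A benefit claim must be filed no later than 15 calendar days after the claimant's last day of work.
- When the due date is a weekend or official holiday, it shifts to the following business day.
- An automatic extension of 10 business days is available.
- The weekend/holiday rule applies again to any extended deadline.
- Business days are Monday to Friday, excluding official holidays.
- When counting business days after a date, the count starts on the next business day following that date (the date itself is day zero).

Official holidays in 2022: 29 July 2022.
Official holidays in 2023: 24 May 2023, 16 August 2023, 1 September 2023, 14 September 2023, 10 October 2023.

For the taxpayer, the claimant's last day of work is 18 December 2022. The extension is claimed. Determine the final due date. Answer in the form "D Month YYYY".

16 January 2023

Trigger date 18 December 2022 + 15 calendar days = 2 January 2023.
2 January 2023 is a Monday and not a listed holiday, so it stands.
The 10-business-day extension runs from 2 January 2023 to 16 January 2023.
16 January 2023 falls on a Monday, which is a business day, so no adjustment is needed.
The final due date is 16 January 2023.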